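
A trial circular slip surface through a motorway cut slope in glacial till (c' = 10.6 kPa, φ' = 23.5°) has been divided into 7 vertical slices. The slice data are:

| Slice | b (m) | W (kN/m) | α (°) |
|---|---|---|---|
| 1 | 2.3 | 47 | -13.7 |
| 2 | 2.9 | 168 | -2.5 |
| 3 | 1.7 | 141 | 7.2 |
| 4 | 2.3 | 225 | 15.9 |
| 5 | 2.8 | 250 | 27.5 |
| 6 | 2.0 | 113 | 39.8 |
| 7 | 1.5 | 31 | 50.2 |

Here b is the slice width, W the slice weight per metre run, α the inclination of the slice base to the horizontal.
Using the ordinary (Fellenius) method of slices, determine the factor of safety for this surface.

FS = 2.11

Ordinary method of slices: FS = Σ[c'·Δl_i + (W_i cosα_i)·tanφ'] / Σ W_i sinα_i, with Δl_i = b_i / cosα_i.
Slice 1: Δl = 2.3/cos(-13.7°) = 2.367 m; N'_1 = 47·cos(-13.7°) = 45.7; c'Δl = 25.09; W sinα = -11.1
Slice 2: Δl = 2.9/cos(-2.5°) = 2.903 m; N'_2 = 168·cos(-2.5°) = 167.8; c'Δl = 30.77; W sinα = -7.3
Slice 3: Δl = 1.7/cos7.2° = 1.714 m; N'_3 = 141·cos7.2° = 139.9; c'Δl = 18.16; W sinα = 17.7
Slice 4: Δl = 2.3/cos15.9° = 2.391 m; N'_4 = 225·cos15.9° = 216.4; c'Δl = 25.35; W sinα = 61.6
Slice 5: Δl = 2.8/cos27.5° = 3.157 m; N'_5 = 250·cos27.5° = 221.8; c'Δl = 33.46; W sinα = 115.4
Slice 6: Δl = 2.0/cos39.8° = 2.603 m; N'_6 = 113·cos39.8° = 86.8; c'Δl = 27.59; W sinα = 72.3
Slice 7: Δl = 1.5/cos50.2° = 2.343 m; N'_7 = 31·cos50.2° = 19.8; c'Δl = 24.84; W sinα = 23.8
Σc'Δl = 185.3 kN/m; ΣN' = 898.2 kN/m; ΣW sinα = 272.4 kN/m
Resisting = 185.3 + 898.2·tan23.5° = 185.3 + 390.5 = 575.8 kN/m
FS = 575.8 / 272.4 = 2.114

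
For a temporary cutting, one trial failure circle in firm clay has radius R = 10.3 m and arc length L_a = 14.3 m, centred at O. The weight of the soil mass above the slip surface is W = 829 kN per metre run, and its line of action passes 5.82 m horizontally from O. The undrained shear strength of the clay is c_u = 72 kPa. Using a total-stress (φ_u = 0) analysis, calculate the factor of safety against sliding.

Taking moments about the centre O, the resisting moment is provided by the undrained shear strength acting along the arc:
M_R = c_u·L_a·R = 72·14.30·10.3 = 10604.9 kN·m/m
M_D = W·d = 829·5.82 = 4824.8 kN·m/m
FS = M_R / M_D = 10604.9 / 4824.8 = 2.198

FS = 2.20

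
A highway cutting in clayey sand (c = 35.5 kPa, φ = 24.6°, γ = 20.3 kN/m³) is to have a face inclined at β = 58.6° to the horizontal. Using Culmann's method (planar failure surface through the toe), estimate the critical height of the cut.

Culmann's analysis gives the critical failure plane at α_cr = (β + φ)/2 = (58.6 + 24.6)/2 = 41.6°, and the critical height
H_c = (4c/γ) · sinβ cosφ / [1 − cos(β − φ)]
    = (4·35.5/20.3) · sin58.6°·cos24.6° / [1 − cos(34.0°)]
    = 6.995 · 0.8536·0.9092 / [1 − 0.8290]
    = 6.995 · 0.7761 / 0.1710
    = 31.75 m

H_c = 31.75 m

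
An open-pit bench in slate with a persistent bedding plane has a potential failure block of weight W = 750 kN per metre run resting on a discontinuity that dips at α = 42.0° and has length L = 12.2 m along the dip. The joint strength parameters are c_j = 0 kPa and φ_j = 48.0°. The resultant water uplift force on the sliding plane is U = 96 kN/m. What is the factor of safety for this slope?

FS = 1.02

Resolving the block weight along and normal to the plane and applying the Mohr–Coulomb strength on the joint:
N' = W cosα − U = 750·cos42.0° − 96 = 461.4 kN/m
Driving force T = W sinα = 750·sin42.0° = 501.8 kN/m
Resisting force R = c_j·L + N'·tanφ_j = 0·12.2 + 461.4·tan48.0° = 0.0 + 512.4 = 512.4 kN/m
FS = R / T = 512.4 / 501.8 = 1.021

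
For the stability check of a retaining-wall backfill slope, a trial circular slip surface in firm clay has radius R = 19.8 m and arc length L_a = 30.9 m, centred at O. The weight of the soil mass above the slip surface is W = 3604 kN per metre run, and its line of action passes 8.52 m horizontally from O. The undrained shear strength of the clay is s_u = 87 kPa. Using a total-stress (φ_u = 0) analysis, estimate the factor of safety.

FS = 1.73

Taking moments about the centre O, the resisting moment is provided by the undrained shear strength acting along the arc:
M_R = s_u·L_a·R = 87·30.90·19.8 = 53228.3 kN·m/m
M_D = W·d = 3604·8.52 = 30706.1 kN·m/m
FS = M_R / M_D = 53228.3 / 30706.1 = 1.733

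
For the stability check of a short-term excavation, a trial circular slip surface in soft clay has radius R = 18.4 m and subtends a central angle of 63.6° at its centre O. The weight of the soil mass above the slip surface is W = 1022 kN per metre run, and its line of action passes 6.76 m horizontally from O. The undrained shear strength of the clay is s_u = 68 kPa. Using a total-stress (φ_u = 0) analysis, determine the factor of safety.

Taking moments about the centre O, the resisting moment is provided by the undrained shear strength acting along the arc:
Arc length L_a = R·θ = 18.4·(63.6°·π/180) = 18.4·1.1100 = 20.42 m
M_R = s_u·L_a·R = 68·20.42·18.4 = 25555.2 kN·m/m
M_D = W·d = 1022·6.76 = 6908.7 kN·m/m
FS = M_R / M_D = 25555.2 / 6908.7 = 3.699

FS = 3.70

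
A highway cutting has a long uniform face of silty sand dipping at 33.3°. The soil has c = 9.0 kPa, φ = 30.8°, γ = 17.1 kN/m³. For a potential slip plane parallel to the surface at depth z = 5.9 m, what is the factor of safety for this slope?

FS = 1.10

For an infinite slope with a slip plane parallel to the surface (no pore pressure): FS = [c + γz cos²β tanφ] / [γz sinβ cosβ].
γz = 17.1·5.9 = 100.89 kN/m²
Numerator = 9.0 + 100.89·cos²33.3°·tan30.8° = 9.0 + 100.89·0.6986·0.5961 = 51.014 kPa
Denominator = 100.89·sin33.3°·cos33.3° = 100.89·0.5490·0.8358 = 46.296 kPa
FS = 51.014 / 46.296 = 1.102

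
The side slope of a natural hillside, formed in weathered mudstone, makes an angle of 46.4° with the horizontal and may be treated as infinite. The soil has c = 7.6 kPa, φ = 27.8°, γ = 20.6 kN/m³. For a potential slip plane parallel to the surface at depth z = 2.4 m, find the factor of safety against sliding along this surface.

FS = 0.81

For an infinite slope with a slip plane parallel to the surface (no pore pressure): FS = [c + γz cos²β tanφ] / [γz sinβ cosβ].
γz = 20.6·2.4 = 49.44 kN/m²
Numerator = 7.6 + 49.44·cos²46.4°·tan27.8° = 7.6 + 49.44·0.4756·0.5272 = 19.997 kPa
Denominator = 49.44·sin46.4°·cos46.4° = 49.44·0.7242·0.6896 = 24.690 kPa
FS = 19.997 / 24.690 = 0.810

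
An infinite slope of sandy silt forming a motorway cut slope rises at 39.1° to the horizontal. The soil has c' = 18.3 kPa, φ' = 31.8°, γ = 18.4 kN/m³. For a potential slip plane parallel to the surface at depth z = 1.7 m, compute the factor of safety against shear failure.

For an infinite slope with a slip plane parallel to the surface (no pore pressure): FS = [c' + γz cos²β tanφ'] / [γz sinβ cosβ].
γz = 18.4·1.7 = 31.28 kN/m²
Numerator = 18.3 + 31.28·cos²39.1°·tan31.8° = 18.3 + 31.28·0.6022·0.6200 = 29.980 kPa
Denominator = 31.28·sin39.1°·cos39.1° = 31.28·0.6307·0.7760 = 15.309 kPa
FS = 29.980 / 15.309 = 1.958

FS = 1.96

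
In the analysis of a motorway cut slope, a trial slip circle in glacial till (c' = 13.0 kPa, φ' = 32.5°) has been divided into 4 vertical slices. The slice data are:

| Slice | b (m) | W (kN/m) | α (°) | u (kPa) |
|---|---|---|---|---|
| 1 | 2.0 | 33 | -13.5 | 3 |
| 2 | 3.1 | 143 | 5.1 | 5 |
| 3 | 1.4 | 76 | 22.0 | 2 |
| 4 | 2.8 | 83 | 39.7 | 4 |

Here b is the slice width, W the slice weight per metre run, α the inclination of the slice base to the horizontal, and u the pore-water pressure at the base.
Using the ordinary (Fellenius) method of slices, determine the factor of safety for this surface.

Ordinary method of slices: FS = Σ[c'·Δl_i + (W_i cosα_i − u_i·Δl_i)·tanφ'] / Σ W_i sinα_i, with Δl_i = b_i / cosα_i.
Slice 1: Δl = 2.0/cos(-13.5°) = 2.057 m; N'_1 = 33·cos(-13.5°) − 3·2.057 = 25.9; c'Δl = 26.74; W sinα = -7.7
Slice 2: Δl = 3.1/cos5.1° = 3.112 m; N'_2 = 143·cos5.1° − 5·3.112 = 126.9; c'Δl = 40.46; W sinα = 12.7
Slice 3: Δl = 1.4/cos22.0° = 1.510 m; N'_3 = 76·cos22.0° − 2·1.510 = 67.4; c'Δl = 19.63; W sinα = 28.5
Slice 4: Δl = 2.8/cos39.7° = 3.639 m; N'_4 = 83·cos39.7° − 4·3.639 = 49.3; c'Δl = 47.31; W sinα = 53.0
Σc'Δl = 134.1 kN/m; ΣN' = 269.5 kN/m; ΣW sinα = 86.5 kN/m
Resisting = 134.1 + 269.5·tan32.5° = 134.1 + 171.7 = 305.9 kN/m
FS = 305.9 / 86.5 = 3.536

FS = 3.54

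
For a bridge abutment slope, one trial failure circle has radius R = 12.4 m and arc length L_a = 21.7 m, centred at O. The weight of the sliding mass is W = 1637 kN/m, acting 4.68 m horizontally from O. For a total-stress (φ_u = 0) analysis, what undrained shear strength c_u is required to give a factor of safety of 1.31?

FS = c_u·L_a·R / (W·d), so c_u = FS·W·d / (L_a·R).
c_u = 1.31·1637·4.68 / (21.70·12.4) = 10036.1 / 269.08 = 37.30 kPa

c_u = 37.3 kPa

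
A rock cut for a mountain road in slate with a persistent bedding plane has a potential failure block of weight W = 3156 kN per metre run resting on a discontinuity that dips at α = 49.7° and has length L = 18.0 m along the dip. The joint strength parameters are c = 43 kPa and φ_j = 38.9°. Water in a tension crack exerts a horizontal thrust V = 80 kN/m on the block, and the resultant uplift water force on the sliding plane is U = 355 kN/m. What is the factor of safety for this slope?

Resolving the block weight along and normal to the plane and applying the Mohr–Coulomb strength on the joint:
N' = W cosα − U − V sinα = 3156·cos49.7° − 355 − 80·sin49.7° = 1625.3 kN/m
Driving force T = W sinα + V cosα = 3156·sin49.7° + 80·cos49.7° = 2458.7 kN/m
Resisting force R = c·L + N'·tanφ_j = 43·18.0 + 1625.3·tan38.9° = 774.0 + 1311.4 = 2085.4 kN/m
FS = R / T = 2085.4 / 2458.7 = 0.848

FS = 0.85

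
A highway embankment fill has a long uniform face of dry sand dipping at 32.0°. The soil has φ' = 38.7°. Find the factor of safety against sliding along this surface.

For a dry cohesionless infinite slope the factor of safety is FS = tanφ' / tanβ.
FS = tan38.7° / tan32.0° = 0.8012 / 0.6249 = 1.282

FS = 1.28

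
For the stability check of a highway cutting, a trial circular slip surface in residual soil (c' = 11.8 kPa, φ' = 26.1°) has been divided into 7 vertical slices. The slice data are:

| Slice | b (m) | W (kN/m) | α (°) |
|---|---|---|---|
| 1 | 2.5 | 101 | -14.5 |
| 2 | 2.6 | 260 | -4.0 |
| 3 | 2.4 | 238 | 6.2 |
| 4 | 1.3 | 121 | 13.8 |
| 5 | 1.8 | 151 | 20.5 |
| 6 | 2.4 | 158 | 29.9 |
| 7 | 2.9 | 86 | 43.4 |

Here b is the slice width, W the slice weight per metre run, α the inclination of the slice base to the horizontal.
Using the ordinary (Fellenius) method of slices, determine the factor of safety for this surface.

FS = 3.58

Ordinary method of slices: FS = Σ[c'·Δl_i + (W_i cosα_i)·tanφ'] / Σ W_i sinα_i, with Δl_i = b_i / cosα_i.
Slice 1: Δl = 2.5/cos(-14.5°) = 2.582 m; N'_1 = 101·cos(-14.5°) = 97.8; c'Δl = 30.47; W sinα = -25.3
Slice 2: Δl = 2.6/cos(-4.0°) = 2.606 m; N'_2 = 260·cos(-4.0°) = 259.4; c'Δl = 30.75; W sinα = -18.1
Slice 3: Δl = 2.4/cos6.2° = 2.414 m; N'_3 = 238·cos6.2° = 236.6; c'Δl = 28.49; W sinα = 25.7
Slice 4: Δl = 1.3/cos13.8° = 1.339 m; N'_4 = 121·cos13.8° = 117.5; c'Δl = 15.80; W sinα = 28.9
Slice 5: Δl = 1.8/cos20.5° = 1.922 m; N'_5 = 151·cos20.5° = 141.4; c'Δl = 22.68; W sinα = 52.9
Slice 6: Δl = 2.4/cos29.9° = 2.768 m; N'_6 = 158·cos29.9° = 137.0; c'Δl = 32.67; W sinα = 78.8
Slice 7: Δl = 2.9/cos43.4° = 3.991 m; N'_7 = 86·cos43.4° = 62.5; c'Δl = 47.10; W sinα = 59.1
Σc'Δl = 208.0 kN/m; ΣN' = 1052.2 kN/m; ΣW sinα = 201.9 kN/m
Resisting = 208.0 + 1052.2·tan26.1° = 208.0 + 515.4 = 723.4 kN/m
FS = 723.4 / 201.9 = 3.583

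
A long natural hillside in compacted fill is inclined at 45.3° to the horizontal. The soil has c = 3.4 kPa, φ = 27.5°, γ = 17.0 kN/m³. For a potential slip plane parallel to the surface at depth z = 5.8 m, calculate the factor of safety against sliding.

For an infinite slope with a slip plane parallel to the surface (no pore pressure): FS = [c + γz cos²β tanφ] / [γz sinβ cosβ].
γz = 17.0·5.8 = 98.60 kN/m²
Numerator = 3.4 + 98.60·cos²45.3°·tan27.5° = 3.4 + 98.60·0.4948·0.5206 = 28.795 kPa
Denominator = 98.60·sin45.3°·cos45.3° = 98.60·0.7108·0.7034 = 49.297 kPa
FS = 28.795 / 49.297 = 0.584

FS = 0.58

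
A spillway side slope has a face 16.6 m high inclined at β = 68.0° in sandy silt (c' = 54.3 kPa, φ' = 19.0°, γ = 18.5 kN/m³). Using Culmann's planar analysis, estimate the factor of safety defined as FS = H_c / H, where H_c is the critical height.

FS = 1.80

H_c = (4c'/γ) · sinβ cosφ' / [1 − cos(β − φ')]
    = (4·54.3/18.5) · sin68.0°·cos19.0° / [1 − cos49.0°]
    = 11.741 · 0.8767 / 0.3439 = 29.93 m
FS = H_c / H = 29.93 / 16.6 = 1.803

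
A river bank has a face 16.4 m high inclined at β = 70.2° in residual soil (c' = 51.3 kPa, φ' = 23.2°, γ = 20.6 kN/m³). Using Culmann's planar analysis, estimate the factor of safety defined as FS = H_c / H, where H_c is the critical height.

FS = 1.65

H_c = (4c'/γ) · sinβ cosφ' / [1 − cos(β − φ')]
    = (4·51.3/20.6) · sin70.2°·cos23.2° / [1 − cos47.0°]
    = 9.961 · 0.8648 / 0.3180 = 27.09 m
FS = H_c / H = 27.09 / 16.4 = 1.652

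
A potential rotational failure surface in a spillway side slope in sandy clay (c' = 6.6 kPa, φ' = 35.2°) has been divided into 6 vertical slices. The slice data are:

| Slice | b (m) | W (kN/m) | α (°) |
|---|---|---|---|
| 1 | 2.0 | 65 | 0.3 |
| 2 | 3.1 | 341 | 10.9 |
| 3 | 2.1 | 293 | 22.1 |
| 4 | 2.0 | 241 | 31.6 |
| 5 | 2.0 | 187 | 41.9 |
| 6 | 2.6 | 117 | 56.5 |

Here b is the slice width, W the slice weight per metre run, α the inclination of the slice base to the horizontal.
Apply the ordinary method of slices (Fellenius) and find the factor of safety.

Ordinary method of slices: FS = Σ[c'·Δl_i + (W_i cosα_i)·tanφ'] / Σ W_i sinα_i, with Δl_i = b_i / cosα_i.
Slice 1: Δl = 2.0/cos0.3° = 2.000 m; N'_1 = 65·cos0.3° = 65.0; c'Δl = 13.20; W sinα = 0.3
Slice 2: Δl = 3.1/cos10.9° = 3.157 m; N'_2 = 341·cos10.9° = 334.8; c'Δl = 20.84; W sinα = 64.5
Slice 3: Δl = 2.1/cos22.1° = 2.267 m; N'_3 = 293·cos22.1° = 271.5; c'Δl = 14.96; W sinα = 110.2
Slice 4: Δl = 2.0/cos31.6° = 2.348 m; N'_4 = 241·cos31.6° = 205.3; c'Δl = 15.50; W sinα = 126.3
Slice 5: Δl = 2.0/cos41.9° = 2.687 m; N'_5 = 187·cos41.9° = 139.2; c'Δl = 17.73; W sinα = 124.9
Slice 6: Δl = 2.6/cos56.5° = 4.711 m; N'_6 = 117·cos56.5° = 64.6; c'Δl = 31.09; W sinα = 97.6
Σc'Δl = 113.3 kN/m; ΣN' = 1080.3 kN/m; ΣW sinα = 523.8 kN/m
Resisting = 113.3 + 1080.3·tan35.2° = 113.3 + 762.1 = 875.4 kN/m
FS = 875.4 / 523.8 = 1.671

FS = 1.67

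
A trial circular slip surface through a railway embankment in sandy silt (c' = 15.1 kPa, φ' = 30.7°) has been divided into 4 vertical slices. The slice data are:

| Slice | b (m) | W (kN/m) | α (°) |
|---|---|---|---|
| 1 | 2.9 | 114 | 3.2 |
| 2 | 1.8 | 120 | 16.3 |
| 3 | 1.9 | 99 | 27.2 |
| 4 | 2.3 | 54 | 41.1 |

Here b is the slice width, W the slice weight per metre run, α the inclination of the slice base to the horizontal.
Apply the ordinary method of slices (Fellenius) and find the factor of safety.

Ordinary method of slices: FS = Σ[c'·Δl_i + (W_i cosα_i)·tanφ'] / Σ W_i sinα_i, with Δl_i = b_i / cosα_i.
Slice 1: Δl = 2.9/cos3.2° = 2.905 m; N'_1 = 114·cos3.2° = 113.8; c'Δl = 43.86; W sinα = 6.4
Slice 2: Δl = 1.8/cos16.3° = 1.875 m; N'_2 = 120·cos16.3° = 115.2; c'Δl = 28.32; W sinα = 33.7
Slice 3: Δl = 1.9/cos27.2° = 2.136 m; N'_3 = 99·cos27.2° = 88.1; c'Δl = 32.26; W sinα = 45.3
Slice 4: Δl = 2.3/cos41.1° = 3.052 m; N'_4 = 54·cos41.1° = 40.7; c'Δl = 46.09; W sinα = 35.5
Σc'Δl = 150.5 kN/m; ΣN' = 357.7 kN/m; ΣW sinα = 120.8 kN/m
Resisting = 150.5 + 357.7·tan30.7° = 150.5 + 212.4 = 362.9 kN/m
FS = 362.9 / 120.8 = 3.005

FS = 3.00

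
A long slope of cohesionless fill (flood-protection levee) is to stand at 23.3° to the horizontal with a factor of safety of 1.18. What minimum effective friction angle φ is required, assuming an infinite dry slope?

φ = 26.9°

FS = tanφ/tanβ ⇒ tanφ = FS · tanβ = 1.18 · tan23.3° = 0.5082
φ = arctan(0.5082) = 26.94°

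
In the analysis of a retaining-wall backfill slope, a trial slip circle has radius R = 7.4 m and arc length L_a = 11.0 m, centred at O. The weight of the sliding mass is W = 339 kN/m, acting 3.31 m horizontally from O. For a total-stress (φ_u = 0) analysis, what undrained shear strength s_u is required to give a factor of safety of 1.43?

FS = s_u·L_a·R / (W·d), so s_u = FS·W·d / (L_a·R).
s_u = 1.43·339·3.31 / (11.00·7.4) = 1604.6 / 81.40 = 19.71 kPa

s_u = 19.7 kPa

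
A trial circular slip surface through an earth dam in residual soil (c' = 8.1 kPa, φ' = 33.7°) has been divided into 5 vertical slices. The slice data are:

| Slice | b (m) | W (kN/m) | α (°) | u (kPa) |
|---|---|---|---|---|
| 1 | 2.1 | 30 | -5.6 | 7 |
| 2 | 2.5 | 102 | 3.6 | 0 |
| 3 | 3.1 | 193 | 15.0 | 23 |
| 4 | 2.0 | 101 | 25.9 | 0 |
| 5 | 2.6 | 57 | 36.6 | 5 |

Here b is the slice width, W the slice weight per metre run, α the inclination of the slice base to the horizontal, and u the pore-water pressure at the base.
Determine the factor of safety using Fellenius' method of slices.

FS = 2.59

Ordinary method of slices: FS = Σ[c'·Δl_i + (W_i cosα_i − u_i·Δl_i)·tanφ'] / Σ W_i sinα_i, with Δl_i = b_i / cosα_i.
Slice 1: Δl = 2.1/cos(-5.6°) = 2.110 m; N'_1 = 30·cos(-5.6°) − 7·2.110 = 15.1; c'Δl = 17.09; W sinα = -2.9
Slice 2: Δl = 2.5/cos3.6° = 2.505 m; N'_2 = 102·cos3.6° − 0·2.505 = 101.8; c'Δl = 20.29; W sinα = 6.4
Slice 3: Δl = 3.1/cos15.0° = 3.209 m; N'_3 = 193·cos15.0° − 23·3.209 = 112.6; c'Δl = 26.00; W sinα = 50.0
Slice 4: Δl = 2.0/cos25.9° = 2.223 m; N'_4 = 101·cos25.9° − 0·2.223 = 90.9; c'Δl = 18.01; W sinα = 44.1
Slice 5: Δl = 2.6/cos36.6° = 3.239 m; N'_5 = 57·cos36.6° − 5·3.239 = 29.6; c'Δl = 26.23; W sinα = 34.0
Σc'Δl = 107.6 kN/m; ΣN' = 349.9 kN/m; ΣW sinα = 131.5 kN/m
Resisting = 107.6 + 349.9·tan33.7° = 107.6 + 233.4 = 341.0 kN/m
FS = 341.0 / 131.5 = 2.592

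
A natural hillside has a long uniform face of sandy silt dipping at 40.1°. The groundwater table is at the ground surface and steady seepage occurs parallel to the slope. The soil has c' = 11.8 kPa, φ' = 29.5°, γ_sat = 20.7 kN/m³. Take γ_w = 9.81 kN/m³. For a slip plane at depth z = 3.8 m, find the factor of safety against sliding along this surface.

With seepage parallel to the slope and the water table at the surface, the effective normal stress on the slip plane uses the buoyant unit weight γ' = γ_sat − γ_w while the driving shear stress uses γ_sat:
FS = [c' + γ' z cos²β tanφ'] / [γ_sat z sinβ cosβ]
γ' = 20.7 − 9.81 = 10.89 kN/m³
Numerator = 11.8 + 10.89·3.8·cos²40.1°·tan29.5° = 11.8 + 10.89·3.8·0.5851·0.5658 = 25.499 kPa
Denominator = 20.7·3.8·sin40.1°·cos40.1° = 20.7·3.8·0.6441·0.7649 = 38.756 kPa
FS = 25.499 / 38.756 = 0.658

FS = 0.66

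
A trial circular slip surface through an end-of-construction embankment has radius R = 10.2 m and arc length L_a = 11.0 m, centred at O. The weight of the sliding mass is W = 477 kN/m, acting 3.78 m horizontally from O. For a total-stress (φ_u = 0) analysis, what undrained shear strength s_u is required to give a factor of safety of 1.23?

FS = s_u·L_a·R / (W·d), so s_u = FS·W·d / (L_a·R).
s_u = 1.23·477·3.78 / (11.00·10.2) = 2217.8 / 112.20 = 19.77 kPa

s_u = 19.8 kPa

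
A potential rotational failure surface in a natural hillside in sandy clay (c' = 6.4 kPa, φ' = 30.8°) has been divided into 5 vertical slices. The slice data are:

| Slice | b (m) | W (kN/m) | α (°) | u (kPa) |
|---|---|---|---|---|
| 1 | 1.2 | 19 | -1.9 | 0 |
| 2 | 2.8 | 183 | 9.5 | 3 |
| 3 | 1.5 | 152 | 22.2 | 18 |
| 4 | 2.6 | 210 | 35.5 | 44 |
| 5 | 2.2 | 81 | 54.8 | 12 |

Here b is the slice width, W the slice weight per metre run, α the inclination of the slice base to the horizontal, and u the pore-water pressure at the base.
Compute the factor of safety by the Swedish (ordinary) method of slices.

Ordinary method of slices: FS = Σ[c'·Δl_i + (W_i cosα_i − u_i·Δl_i)·tanφ'] / Σ W_i sinα_i, with Δl_i = b_i / cosα_i.
Slice 1: Δl = 1.2/cos(-1.9°) = 1.201 m; N'_1 = 19·cos(-1.9°) − 0·1.201 = 19.0; c'Δl = 7.68; W sinα = -0.6
Slice 2: Δl = 2.8/cos9.5° = 2.839 m; N'_2 = 183·cos9.5° − 3·2.839 = 172.0; c'Δl = 18.17; W sinα = 30.2
Slice 3: Δl = 1.5/cos22.2° = 1.620 m; N'_3 = 152·cos22.2° − 18·1.620 = 111.6; c'Δl = 10.37; W sinα = 57.4
Slice 4: Δl = 2.6/cos35.5° = 3.194 m; N'_4 = 210·cos35.5° − 44·3.194 = 30.4; c'Δl = 20.44; W sinα = 121.9
Slice 5: Δl = 2.2/cos54.8° = 3.817 m; N'_5 = 81·cos54.8° − 12·3.817 = 0.9; c'Δl = 24.43; W sinα = 66.2
Σc'Δl = 81.1 kN/m; ΣN' = 333.9 kN/m; ΣW sinα = 275.1 kN/m
Resisting = 81.1 + 333.9·tan30.8° = 81.1 + 199.0 = 280.1 kN/m
FS = 280.1 / 275.1 = 1.018

FS = 1.02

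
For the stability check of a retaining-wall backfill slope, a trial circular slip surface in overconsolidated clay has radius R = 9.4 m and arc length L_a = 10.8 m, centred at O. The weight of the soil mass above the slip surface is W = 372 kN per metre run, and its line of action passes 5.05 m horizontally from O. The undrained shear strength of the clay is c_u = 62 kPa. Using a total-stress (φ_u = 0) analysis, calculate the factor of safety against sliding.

Taking moments about the centre O, the resisting moment is provided by the undrained shear strength acting along the arc:
M_R = c_u·L_a·R = 62·10.80·9.4 = 6294.2 kN·m/m
M_D = W·d = 372·5.05 = 1878.6 kN·m/m
FS = M_R / M_D = 6294.2 / 1878.6 = 3.350

FS = 3.35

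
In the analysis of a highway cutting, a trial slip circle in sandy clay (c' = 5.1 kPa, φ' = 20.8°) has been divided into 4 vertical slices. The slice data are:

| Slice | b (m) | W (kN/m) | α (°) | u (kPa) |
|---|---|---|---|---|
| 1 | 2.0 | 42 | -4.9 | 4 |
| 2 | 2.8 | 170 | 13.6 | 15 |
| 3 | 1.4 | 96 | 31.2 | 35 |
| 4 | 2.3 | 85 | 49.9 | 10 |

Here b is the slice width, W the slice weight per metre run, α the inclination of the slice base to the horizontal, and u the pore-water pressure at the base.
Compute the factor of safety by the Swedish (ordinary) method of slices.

FS = 0.84

Ordinary method of slices: FS = Σ[c'·Δl_i + (W_i cosα_i − u_i·Δl_i)·tanφ'] / Σ W_i sinα_i, with Δl_i = b_i / cosα_i.
Slice 1: Δl = 2.0/cos(-4.9°) = 2.007 m; N'_1 = 42·cos(-4.9°) − 4·2.007 = 33.8; c'Δl = 10.24; W sinα = -3.6
Slice 2: Δl = 2.8/cos13.6° = 2.881 m; N'_2 = 170·cos13.6° − 15·2.881 = 122.0; c'Δl = 14.69; W sinα = 40.0
Slice 3: Δl = 1.4/cos31.2° = 1.637 m; N'_3 = 96·cos31.2° − 35·1.637 = 24.8; c'Δl = 8.35; W sinα = 49.7
Slice 4: Δl = 2.3/cos49.9° = 3.571 m; N'_4 = 85·cos49.9° − 10·3.571 = 19.0; c'Δl = 18.21; W sinα = 65.0
Σc'Δl = 51.5 kN/m; ΣN' = 199.7 kN/m; ΣW sinα = 151.1 kN/m
Resisting = 51.5 + 199.7·tan20.8° = 51.5 + 75.9 = 127.4 kN/m
FS = 127.4 / 151.1 = 0.843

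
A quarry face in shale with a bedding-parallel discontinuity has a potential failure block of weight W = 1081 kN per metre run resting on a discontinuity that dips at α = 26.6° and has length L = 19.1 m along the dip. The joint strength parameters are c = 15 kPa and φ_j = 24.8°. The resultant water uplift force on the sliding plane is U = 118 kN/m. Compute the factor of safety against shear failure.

FS = 1.40

Resolving the block weight along and normal to the plane and applying the Mohr–Coulomb strength on the joint:
N' = W cosα − U = 1081·cos26.6° − 118 = 848.6 kN/m
Driving force T = W sinα = 1081·sin26.6° = 484.0 kN/m
Resisting force R = c·L + N'·tanφ_j = 15·19.1 + 848.6·tan24.8° = 286.5 + 392.1 = 678.6 kN/m
FS = R / T = 678.6 / 484.0 = 1.402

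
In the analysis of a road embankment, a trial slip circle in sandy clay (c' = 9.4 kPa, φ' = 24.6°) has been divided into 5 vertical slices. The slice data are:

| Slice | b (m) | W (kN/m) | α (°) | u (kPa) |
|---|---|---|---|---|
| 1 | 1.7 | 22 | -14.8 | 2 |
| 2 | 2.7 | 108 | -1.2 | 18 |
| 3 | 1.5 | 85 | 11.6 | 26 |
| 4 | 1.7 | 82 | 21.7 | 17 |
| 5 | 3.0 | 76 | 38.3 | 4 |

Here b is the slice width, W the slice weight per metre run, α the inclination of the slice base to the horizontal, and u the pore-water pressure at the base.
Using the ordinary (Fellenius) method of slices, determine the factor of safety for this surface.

Ordinary method of slices: FS = Σ[c'·Δl_i + (W_i cosα_i − u_i·Δl_i)·tanφ'] / Σ W_i sinα_i, with Δl_i = b_i / cosα_i.
Slice 1: Δl = 1.7/cos(-14.8°) = 1.758 m; N'_1 = 22·cos(-14.8°) − 2·1.758 = 17.8; c'Δl = 16.53; W sinα = -5.6
Slice 2: Δl = 2.7/cos(-1.2°) = 2.701 m; N'_2 = 108·cos(-1.2°) − 18·2.701 = 59.4; c'Δl = 25.39; W sinα = -2.3
Slice 3: Δl = 1.5/cos11.6° = 1.531 m; N'_3 = 85·cos11.6° − 26·1.531 = 43.5; c'Δl = 14.39; W sinα = 17.1
Slice 4: Δl = 1.7/cos21.7° = 1.830 m; N'_4 = 82·cos21.7° − 17·1.830 = 45.1; c'Δl = 17.20; W sinα = 30.3
Slice 5: Δl = 3.0/cos38.3° = 3.823 m; N'_5 = 76·cos38.3° − 4·3.823 = 44.4; c'Δl = 35.93; W sinα = 47.1
Σc'Δl = 109.4 kN/m; ΣN' = 210.0 kN/m; ΣW sinα = 86.6 kN/m
Resisting = 109.4 + 210.0·tan24.6° = 109.4 + 96.1 = 205.6 kN/m
FS = 205.6 / 86.6 = 2.373

FS = 2.37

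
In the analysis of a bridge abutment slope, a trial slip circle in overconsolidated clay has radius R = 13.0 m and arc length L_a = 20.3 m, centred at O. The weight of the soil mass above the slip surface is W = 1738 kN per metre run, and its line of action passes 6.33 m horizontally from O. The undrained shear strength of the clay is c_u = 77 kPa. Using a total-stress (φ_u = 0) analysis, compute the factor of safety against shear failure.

FS = 1.85

Taking moments about the centre O, the resisting moment is provided by the undrained shear strength acting along the arc:
M_R = c_u·L_a·R = 77·20.30·13.0 = 20320.3 kN·m/m
M_D = W·d = 1738·6.33 = 11001.5 kN·m/m
FS = M_R / M_D = 20320.3 / 11001.5 = 1.847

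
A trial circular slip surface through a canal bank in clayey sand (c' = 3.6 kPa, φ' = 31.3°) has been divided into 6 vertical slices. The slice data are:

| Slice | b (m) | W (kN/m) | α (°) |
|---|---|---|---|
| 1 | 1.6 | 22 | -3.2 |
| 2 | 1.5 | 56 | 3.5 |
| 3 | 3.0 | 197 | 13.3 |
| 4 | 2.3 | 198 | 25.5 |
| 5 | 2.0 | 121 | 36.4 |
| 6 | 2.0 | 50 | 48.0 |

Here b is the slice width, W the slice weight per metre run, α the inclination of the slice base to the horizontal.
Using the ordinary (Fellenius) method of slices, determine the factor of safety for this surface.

FS = 1.67

Ordinary method of slices: FS = Σ[c'·Δl_i + (W_i cosα_i)·tanφ'] / Σ W_i sinα_i, with Δl_i = b_i / cosα_i.
Slice 1: Δl = 1.6/cos(-3.2°) = 1.602 m; N'_1 = 22·cos(-3.2°) = 22.0; c'Δl = 5.77; W sinα = -1.2
Slice 2: Δl = 1.5/cos3.5° = 1.503 m; N'_2 = 56·cos3.5° = 55.9; c'Δl = 5.41; W sinα = 3.4
Slice 3: Δl = 3.0/cos13.3° = 3.083 m; N'_3 = 197·cos13.3° = 191.7; c'Δl = 11.10; W sinα = 45.3
Slice 4: Δl = 2.3/cos25.5° = 2.548 m; N'_4 = 198·cos25.5° = 178.7; c'Δl = 9.17; W sinα = 85.2
Slice 5: Δl = 2.0/cos36.4° = 2.485 m; N'_5 = 121·cos36.4° = 97.4; c'Δl = 8.95; W sinα = 71.8
Slice 6: Δl = 2.0/cos48.0° = 2.989 m; N'_6 = 50·cos48.0° = 33.5; c'Δl = 10.76; W sinα = 37.2
Σc'Δl = 51.2 kN/m; ΣN' = 579.1 kN/m; ΣW sinα = 241.7 kN/m
Resisting = 51.2 + 579.1·tan31.3° = 51.2 + 352.1 = 403.3 kN/m
FS = 403.3 / 241.7 = 1.668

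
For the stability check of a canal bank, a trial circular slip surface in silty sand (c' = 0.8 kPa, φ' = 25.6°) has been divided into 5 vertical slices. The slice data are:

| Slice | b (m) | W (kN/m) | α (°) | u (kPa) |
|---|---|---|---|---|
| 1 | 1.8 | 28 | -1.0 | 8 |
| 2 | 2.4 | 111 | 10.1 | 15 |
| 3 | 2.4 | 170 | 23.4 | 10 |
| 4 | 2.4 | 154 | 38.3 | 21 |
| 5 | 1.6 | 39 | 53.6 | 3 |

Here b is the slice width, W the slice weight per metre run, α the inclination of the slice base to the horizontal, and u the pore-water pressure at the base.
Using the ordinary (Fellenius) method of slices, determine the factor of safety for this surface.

FS = 0.69

Ordinary method of slices: FS = Σ[c'·Δl_i + (W_i cosα_i − u_i·Δl_i)·tanφ'] / Σ W_i sinα_i, with Δl_i = b_i / cosα_i.
Slice 1: Δl = 1.8/cos(-1.0°) = 1.800 m; N'_1 = 28·cos(-1.0°) − 8·1.800 = 13.6; c'Δl = 1.44; W sinα = -0.5
Slice 2: Δl = 2.4/cos10.1° = 2.438 m; N'_2 = 111·cos10.1° − 15·2.438 = 72.7; c'Δl = 1.95; W sinα = 19.5
Slice 3: Δl = 2.4/cos23.4° = 2.615 m; N'_3 = 170·cos23.4° − 10·2.615 = 129.9; c'Δl = 2.09; W sinα = 67.5
Slice 4: Δl = 2.4/cos38.3° = 3.058 m; N'_4 = 154·cos38.3° − 21·3.058 = 56.6; c'Δl = 2.45; W sinα = 95.4
Slice 5: Δl = 1.6/cos53.6° = 2.696 m; N'_5 = 39·cos53.6° − 3·2.696 = 15.1; c'Δl = 2.16; W sinα = 31.4
Σc'Δl = 10.1 kN/m; ΣN' = 287.9 kN/m; ΣW sinα = 213.3 kN/m
Resisting = 10.1 + 287.9·tan25.6° = 10.1 + 137.9 = 148.0 kN/m
FS = 148.0 / 213.3 = 0.694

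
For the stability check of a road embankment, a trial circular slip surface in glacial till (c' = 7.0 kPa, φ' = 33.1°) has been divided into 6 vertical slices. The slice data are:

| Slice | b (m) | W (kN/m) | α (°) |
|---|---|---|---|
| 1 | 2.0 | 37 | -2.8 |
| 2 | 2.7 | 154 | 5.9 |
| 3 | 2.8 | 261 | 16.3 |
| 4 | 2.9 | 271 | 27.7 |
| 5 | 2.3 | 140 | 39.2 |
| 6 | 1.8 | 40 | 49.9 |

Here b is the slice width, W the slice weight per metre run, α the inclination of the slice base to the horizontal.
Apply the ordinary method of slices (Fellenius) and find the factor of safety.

FS = 1.95

Ordinary method of slices: FS = Σ[c'·Δl_i + (W_i cosα_i)·tanφ'] / Σ W_i sinα_i, with Δl_i = b_i / cosα_i.
Slice 1: Δl = 2.0/cos(-2.8°) = 2.002 m; N'_1 = 37·cos(-2.8°) = 37.0; c'Δl = 14.02; W sinα = -1.8
Slice 2: Δl = 2.7/cos5.9° = 2.714 m; N'_2 = 154·cos5.9° = 153.2; c'Δl = 19.00; W sinα = 15.8
Slice 3: Δl = 2.8/cos16.3° = 2.917 m; N'_3 = 261·cos16.3° = 250.5; c'Δl = 20.42; W sinα = 73.3
Slice 4: Δl = 2.9/cos27.7° = 3.275 m; N'_4 = 271·cos27.7° = 239.9; c'Δl = 22.93; W sinα = 126.0
Slice 5: Δl = 2.3/cos39.2° = 2.968 m; N'_5 = 140·cos39.2° = 108.5; c'Δl = 20.78; W sinα = 88.5
Slice 6: Δl = 1.8/cos49.9° = 2.794 m; N'_6 = 40·cos49.9° = 25.8; c'Δl = 19.56; W sinα = 30.6
Σc'Δl = 116.7 kN/m; ΣN' = 814.8 kN/m; ΣW sinα = 332.3 kN/m
Resisting = 116.7 + 814.8·tan33.1° = 116.7 + 531.2 = 647.9 kN/m
FS = 647.9 / 332.3 = 1.950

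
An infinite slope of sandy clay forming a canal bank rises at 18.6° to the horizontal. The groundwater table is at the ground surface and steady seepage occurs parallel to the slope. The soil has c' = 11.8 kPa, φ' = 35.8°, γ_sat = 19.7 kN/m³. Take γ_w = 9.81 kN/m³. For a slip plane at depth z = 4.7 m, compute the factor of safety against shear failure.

With seepage parallel to the slope and the water table at the surface, the effective normal stress on the slip plane uses the buoyant unit weight γ' = γ_sat − γ_w while the driving shear stress uses γ_sat:
FS = [c' + γ' z cos²β tanφ'] / [γ_sat z sinβ cosβ]
γ' = 19.7 − 9.81 = 9.89 kN/m³
Numerator = 11.8 + 9.89·4.7·cos²18.6°·tan35.8° = 11.8 + 9.89·4.7·0.8983·0.7212 = 41.914 kPa
Denominator = 19.7·4.7·sin18.6°·cos18.6° = 19.7·4.7·0.3190·0.9478 = 27.990 kPa
FS = 41.914 / 27.990 = 1.497

FS = 1.50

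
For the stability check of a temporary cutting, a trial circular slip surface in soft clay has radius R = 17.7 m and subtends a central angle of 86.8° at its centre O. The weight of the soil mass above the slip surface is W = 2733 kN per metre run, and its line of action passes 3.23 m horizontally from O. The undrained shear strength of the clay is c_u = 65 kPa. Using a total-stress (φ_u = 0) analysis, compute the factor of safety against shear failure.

FS = 3.49

Taking moments about the centre O, the resisting moment is provided by the undrained shear strength acting along the arc:
Arc length L_a = R·θ = 17.7·(86.8°·π/180) = 17.7·1.5149 = 26.81 m
M_R = c_u·L_a·R = 65·26.81·17.7 = 30850.1 kN·m/m
M_D = W·d = 2733·3.23 = 8827.6 kN·m/m
FS = M_R / M_D = 30850.1 / 8827.6 = 3.495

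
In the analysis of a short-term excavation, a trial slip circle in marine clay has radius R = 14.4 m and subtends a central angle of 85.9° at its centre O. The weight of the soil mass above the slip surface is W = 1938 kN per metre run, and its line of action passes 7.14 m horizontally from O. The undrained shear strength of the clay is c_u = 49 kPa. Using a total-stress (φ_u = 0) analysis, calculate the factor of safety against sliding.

FS = 1.10

Taking moments about the centre O, the resisting moment is provided by the undrained shear strength acting along the arc:
Arc length L_a = R·θ = 14.4·(85.9°·π/180) = 14.4·1.4992 = 21.59 m
M_R = c_u·L_a·R = 49·21.59·14.4 = 15233.2 kN·m/m
M_D = W·d = 1938·7.14 = 13837.3 kN·m/m
FS = M_R / M_D = 15233.2 / 13837.3 = 1.101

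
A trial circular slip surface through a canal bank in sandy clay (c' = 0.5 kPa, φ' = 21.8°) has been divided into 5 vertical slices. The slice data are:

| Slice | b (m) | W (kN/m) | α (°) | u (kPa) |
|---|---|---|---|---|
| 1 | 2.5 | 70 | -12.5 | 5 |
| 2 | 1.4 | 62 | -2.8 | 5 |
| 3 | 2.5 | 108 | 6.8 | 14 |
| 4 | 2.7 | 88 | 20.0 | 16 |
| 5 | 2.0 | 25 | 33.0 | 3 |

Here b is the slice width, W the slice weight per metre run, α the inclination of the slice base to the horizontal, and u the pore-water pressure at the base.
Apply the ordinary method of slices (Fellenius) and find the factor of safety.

Ordinary method of slices: FS = Σ[c'·Δl_i + (W_i cosα_i − u_i·Δl_i)·tanφ'] / Σ W_i sinα_i, with Δl_i = b_i / cosα_i.
Slice 1: Δl = 2.5/cos(-12.5°) = 2.561 m; N'_1 = 70·cos(-12.5°) − 5·2.561 = 55.5; c'Δl = 1.28; W sinα = -15.2
Slice 2: Δl = 1.4/cos(-2.8°) = 1.402 m; N'_2 = 62·cos(-2.8°) − 5·1.402 = 54.9; c'Δl = 0.70; W sinα = -3.0
Slice 3: Δl = 2.5/cos6.8° = 2.518 m; N'_3 = 108·cos6.8° − 14·2.518 = 72.0; c'Δl = 1.26; W sinα = 12.8
Slice 4: Δl = 2.7/cos20.0° = 2.873 m; N'_4 = 88·cos20.0° − 16·2.873 = 36.7; c'Δl = 1.44; W sinα = 30.1
Slice 5: Δl = 2.0/cos33.0° = 2.385 m; N'_5 = 25·cos33.0° − 3·2.385 = 13.8; c'Δl = 1.19; W sinα = 13.6
Σc'Δl = 5.9 kN/m; ΣN' = 233.0 kN/m; ΣW sinα = 38.3 kN/m
Resisting = 5.9 + 233.0·tan21.8° = 5.9 + 93.2 = 99.1 kN/m
FS = 99.1 / 38.3 = 2.585

FS = 2.58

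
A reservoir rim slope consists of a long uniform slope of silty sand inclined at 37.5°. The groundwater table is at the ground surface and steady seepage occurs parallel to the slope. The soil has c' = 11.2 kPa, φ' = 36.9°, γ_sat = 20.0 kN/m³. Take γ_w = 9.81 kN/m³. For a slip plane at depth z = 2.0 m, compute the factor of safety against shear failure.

With seepage parallel to the slope and the water table at the surface, the effective normal stress on the slip plane uses the buoyant unit weight γ' = γ_sat − γ_w while the driving shear stress uses γ_sat:
FS = [c' + γ' z cos²β tanφ'] / [γ_sat z sinβ cosβ]
γ' = 20.0 − 9.81 = 10.19 kN/m³
Numerator = 11.2 + 10.19·2.0·cos²37.5°·tan36.9° = 11.2 + 10.19·2.0·0.6294·0.7508 = 20.831 kPa
Denominator = 20.0·2.0·sin37.5°·cos37.5° = 20.0·2.0·0.6088·0.7934 = 19.319 kPa
FS = 20.831 / 19.319 = 1.078

FS = 1.08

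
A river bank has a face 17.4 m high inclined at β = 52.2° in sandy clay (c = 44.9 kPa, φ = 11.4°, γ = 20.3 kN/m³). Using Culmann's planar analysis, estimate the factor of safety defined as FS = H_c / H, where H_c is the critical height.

H_c = (4c/γ) · sinβ cosφ / [1 − cos(β − φ)]
    = (4·44.9/20.3) · sin52.2°·cos11.4° / [1 − cos40.8°]
    = 8.847 · 0.7746 / 0.2430 = 28.20 m
FS = H_c / H = 28.20 / 17.4 = 1.621

FS = 1.62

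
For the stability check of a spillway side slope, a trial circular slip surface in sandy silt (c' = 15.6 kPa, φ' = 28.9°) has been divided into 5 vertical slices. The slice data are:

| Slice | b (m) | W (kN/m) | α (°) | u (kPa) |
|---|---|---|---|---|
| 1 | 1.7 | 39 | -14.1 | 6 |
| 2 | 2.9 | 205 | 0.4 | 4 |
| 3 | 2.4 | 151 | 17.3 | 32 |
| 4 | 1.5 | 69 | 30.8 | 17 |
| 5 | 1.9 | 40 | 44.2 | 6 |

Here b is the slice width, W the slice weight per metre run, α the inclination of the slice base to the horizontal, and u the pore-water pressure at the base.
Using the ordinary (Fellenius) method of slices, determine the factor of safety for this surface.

Ordinary method of slices: FS = Σ[c'·Δl_i + (W_i cosα_i − u_i·Δl_i)·tanφ'] / Σ W_i sinα_i, with Δl_i = b_i / cosα_i.
Slice 1: Δl = 1.7/cos(-14.1°) = 1.753 m; N'_1 = 39·cos(-14.1°) − 6·1.753 = 27.3; c'Δl = 27.34; W sinα = -9.5
Slice 2: Δl = 2.9/cos0.4° = 2.900 m; N'_2 = 205·cos0.4° − 4·2.900 = 193.4; c'Δl = 45.24; W sinα = 1.4
Slice 3: Δl = 2.4/cos17.3° = 2.514 m; N'_3 = 151·cos17.3° − 32·2.514 = 63.7; c'Δl = 39.21; W sinα = 44.9
Slice 4: Δl = 1.5/cos30.8° = 1.746 m; N'_4 = 69·cos30.8° − 17·1.746 = 29.6; c'Δl = 27.24; W sinα = 35.3
Slice 5: Δl = 1.9/cos44.2° = 2.650 m; N'_5 = 40·cos44.2° − 6·2.650 = 12.8; c'Δl = 41.34; W sinα = 27.9
Σc'Δl = 180.4 kN/m; ΣN' = 326.8 kN/m; ΣW sinα = 100.1 kN/m
Resisting = 180.4 + 326.8·tan28.9° = 180.4 + 180.4 = 360.8 kN/m
FS = 360.8 / 100.1 = 3.606

FS = 3.61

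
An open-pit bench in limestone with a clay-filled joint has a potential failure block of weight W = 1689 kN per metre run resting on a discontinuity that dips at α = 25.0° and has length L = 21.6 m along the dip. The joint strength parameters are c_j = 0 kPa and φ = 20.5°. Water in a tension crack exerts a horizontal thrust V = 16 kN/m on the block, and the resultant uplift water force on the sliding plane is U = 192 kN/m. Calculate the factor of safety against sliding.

Resolving the block weight along and normal to the plane and applying the Mohr–Coulomb strength on the joint:
N' = W cosα − U − V sinα = 1689·cos25.0° − 192 − 16·sin25.0° = 1332.0 kN/m
Driving force T = W sinα + V cosα = 1689·sin25.0° + 16·cos25.0° = 728.3 kN/m
Resisting force R = c_j·L + N'·tanφ = 0·21.6 + 1332.0·tan20.5° = 0.0 + 498.0 = 498.0 kN/m
FS = R / T = 498.0 / 728.3 = 0.684

FS = 0.68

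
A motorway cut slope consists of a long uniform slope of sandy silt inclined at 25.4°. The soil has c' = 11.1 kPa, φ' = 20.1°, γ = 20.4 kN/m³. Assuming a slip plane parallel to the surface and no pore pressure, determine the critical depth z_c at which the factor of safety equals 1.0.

z_c = 6.12 m

Setting FS = 1.00 in FS = [c' + γz cos²β tanφ'] / [γz sinβ cosβ] and solving for z:
z = c' / [γ cosβ (FS·sinβ − cosβ·tanφ')]
  = 11.1 / [20.4·cos25.4°·(1.00·sin25.4° − cos25.4°·tan20.1°)]
  = 11.1 / [20.4·0.9033·(1.00·0.4289 − 0.9033·0.3659)]
  = 11.1 / 1.8126 = 6.124 m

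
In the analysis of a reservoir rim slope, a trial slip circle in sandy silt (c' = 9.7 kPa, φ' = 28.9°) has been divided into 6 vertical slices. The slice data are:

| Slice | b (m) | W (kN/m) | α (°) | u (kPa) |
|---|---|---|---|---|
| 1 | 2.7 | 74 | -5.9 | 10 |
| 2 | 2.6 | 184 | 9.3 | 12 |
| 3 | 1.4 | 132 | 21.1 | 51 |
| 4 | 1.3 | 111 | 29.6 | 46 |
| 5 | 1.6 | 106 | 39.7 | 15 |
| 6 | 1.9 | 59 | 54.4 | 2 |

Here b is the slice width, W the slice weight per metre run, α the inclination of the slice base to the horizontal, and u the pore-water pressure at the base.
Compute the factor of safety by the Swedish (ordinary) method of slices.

Ordinary method of slices: FS = Σ[c'·Δl_i + (W_i cosα_i − u_i·Δl_i)·tanφ'] / Σ W_i sinα_i, with Δl_i = b_i / cosα_i.
Slice 1: Δl = 2.7/cos(-5.9°) = 2.714 m; N'_1 = 74·cos(-5.9°) − 10·2.714 = 46.5; c'Δl = 26.33; W sinα = -7.6
Slice 2: Δl = 2.6/cos9.3° = 2.635 m; N'_2 = 184·cos9.3° − 12·2.635 = 150.0; c'Δl = 25.56; W sinα = 29.7
Slice 3: Δl = 1.4/cos21.1° = 1.501 m; N'_3 = 132·cos21.1° − 51·1.501 = 46.6; c'Δl = 14.56; W sinα = 47.5
Slice 4: Δl = 1.3/cos29.6° = 1.495 m; N'_4 = 111·cos29.6° − 46·1.495 = 27.7; c'Δl = 14.50; W sinα = 54.8
Slice 5: Δl = 1.6/cos39.7° = 2.080 m; N'_5 = 106·cos39.7° − 15·2.080 = 50.4; c'Δl = 20.17; W sinα = 67.7
Slice 6: Δl = 1.9/cos54.4° = 3.264 m; N'_6 = 59·cos54.4° − 2·3.264 = 27.8; c'Δl = 31.66; W sinα = 48.0
Σc'Δl = 132.8 kN/m; ΣN' = 349.0 kN/m; ΣW sinα = 240.2 kN/m
Resisting = 132.8 + 349.0·tan28.9° = 132.8 + 192.6 = 325.4 kN/m
FS = 325.4 / 240.2 = 1.355

FS = 1.36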